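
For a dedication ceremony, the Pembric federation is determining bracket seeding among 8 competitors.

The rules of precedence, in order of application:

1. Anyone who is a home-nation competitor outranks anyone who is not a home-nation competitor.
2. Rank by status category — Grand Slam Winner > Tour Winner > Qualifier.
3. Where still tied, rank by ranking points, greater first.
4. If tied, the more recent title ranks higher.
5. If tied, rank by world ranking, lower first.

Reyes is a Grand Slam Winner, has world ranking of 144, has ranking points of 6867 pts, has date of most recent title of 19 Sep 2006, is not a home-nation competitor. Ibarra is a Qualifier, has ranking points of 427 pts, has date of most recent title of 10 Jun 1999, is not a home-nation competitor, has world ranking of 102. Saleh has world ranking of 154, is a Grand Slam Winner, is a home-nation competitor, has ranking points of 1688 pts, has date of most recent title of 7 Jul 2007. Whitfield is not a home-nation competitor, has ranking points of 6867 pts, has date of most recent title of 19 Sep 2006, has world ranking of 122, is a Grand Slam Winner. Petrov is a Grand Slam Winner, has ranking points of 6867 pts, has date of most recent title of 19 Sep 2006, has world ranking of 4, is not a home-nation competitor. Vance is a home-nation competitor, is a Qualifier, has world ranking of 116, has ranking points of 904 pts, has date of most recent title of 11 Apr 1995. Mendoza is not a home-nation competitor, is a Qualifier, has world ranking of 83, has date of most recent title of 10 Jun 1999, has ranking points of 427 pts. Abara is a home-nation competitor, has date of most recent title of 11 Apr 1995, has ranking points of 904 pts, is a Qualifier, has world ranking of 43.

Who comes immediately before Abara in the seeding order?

By the first rule: Saleh, Abara and Vance (each a home-nation competitor); then Petrov, Whitfield, Reyes, Mendoza and Ibarra (each not a home-nation competitor).
Among Saleh, Abara and Vance, by status category: Saleh (Grand Slam Winner) before Abara and Vance (Qualifier).
Abara and Vance both have ranking points 904 pts, so the next rule applies.
Abara and Vance both have date of most recent title 11 Apr 1995, so the next rule applies.
Among Abara and Vance, by world ranking (lower first): Abara (43) before Vance (116).
Among Petrov, Whitfield, Reyes, Mendoza and Ibarra, by status category: Petrov, Whitfield and Reyes (Grand Slam Winner) before Mendoza and Ibarra (Qualifier).
Petrov, Whitfield and Reyes all have ranking points 6867 pts, so the next rule applies.
Petrov, Whitfield and Reyes all have date of most recent title 19 Sep 2006, so the next rule applies.
Among Petrov, Whitfield and Reyes, by world ranking (lower first): Petrov (4) before Whitfield (122) before Reyes (144).
Mendoza and Ibarra both have ranking points 427 pts, so the next rule applies.
Mendoza and Ibarra both have date of most recent title 10 Jun 1999, so the next rule applies.
Among Mendoza and Ibarra, by world ranking (lower first): Mendoza (83) before Ibarra (102).
Order: Saleh, Abara, Vance, Petrov, Whitfield, Reyes, Mendoza, Ibarra.

Saleh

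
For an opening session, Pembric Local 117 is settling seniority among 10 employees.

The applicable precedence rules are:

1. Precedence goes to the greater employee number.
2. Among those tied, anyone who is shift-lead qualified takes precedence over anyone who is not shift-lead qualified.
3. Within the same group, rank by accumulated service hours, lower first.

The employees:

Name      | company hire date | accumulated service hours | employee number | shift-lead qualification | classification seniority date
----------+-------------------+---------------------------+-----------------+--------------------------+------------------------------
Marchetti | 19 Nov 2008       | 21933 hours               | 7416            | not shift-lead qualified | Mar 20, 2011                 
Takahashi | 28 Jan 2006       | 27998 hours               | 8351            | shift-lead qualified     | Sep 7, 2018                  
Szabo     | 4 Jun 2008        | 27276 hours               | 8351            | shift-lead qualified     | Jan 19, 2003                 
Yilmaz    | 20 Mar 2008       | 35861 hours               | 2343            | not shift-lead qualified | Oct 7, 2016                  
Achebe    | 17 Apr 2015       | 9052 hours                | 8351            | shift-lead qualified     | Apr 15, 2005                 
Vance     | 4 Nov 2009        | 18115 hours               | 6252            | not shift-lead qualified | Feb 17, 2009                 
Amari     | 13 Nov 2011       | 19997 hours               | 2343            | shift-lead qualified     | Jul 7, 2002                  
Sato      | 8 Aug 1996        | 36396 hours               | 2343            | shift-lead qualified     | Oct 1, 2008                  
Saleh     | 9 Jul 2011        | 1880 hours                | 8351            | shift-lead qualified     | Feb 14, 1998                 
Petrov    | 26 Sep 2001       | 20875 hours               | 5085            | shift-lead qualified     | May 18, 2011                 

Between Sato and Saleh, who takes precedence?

By employee number (higher first): Saleh, Achebe, Szabo and Takahashi (each 8351); then Marchetti (7416); then Vance (6252); then Petrov (5085); then Amari, Sato and Yilmaz (each 2343).
Saleh, Achebe, Szabo and Takahashi are each shift-lead qualified, so the next rule applies.
Among Saleh, Achebe, Szabo and Takahashi, by accumulated service hours (lower first): Saleh (1880 hours) before Achebe (9052 hours) before Szabo (27276 hours) before Takahashi (27998 hours).
Among Amari, Sato and Yilmaz, shift-lead qualified before not shift-lead qualified: Amari and Sato (shift-lead qualified) before Yilmaz (not shift-lead qualified).
Among Amari and Sato, by accumulated service hours (lower first): Amari (19997 hours) before Sato (36396 hours).
So Saleh takes precedence.

Saleh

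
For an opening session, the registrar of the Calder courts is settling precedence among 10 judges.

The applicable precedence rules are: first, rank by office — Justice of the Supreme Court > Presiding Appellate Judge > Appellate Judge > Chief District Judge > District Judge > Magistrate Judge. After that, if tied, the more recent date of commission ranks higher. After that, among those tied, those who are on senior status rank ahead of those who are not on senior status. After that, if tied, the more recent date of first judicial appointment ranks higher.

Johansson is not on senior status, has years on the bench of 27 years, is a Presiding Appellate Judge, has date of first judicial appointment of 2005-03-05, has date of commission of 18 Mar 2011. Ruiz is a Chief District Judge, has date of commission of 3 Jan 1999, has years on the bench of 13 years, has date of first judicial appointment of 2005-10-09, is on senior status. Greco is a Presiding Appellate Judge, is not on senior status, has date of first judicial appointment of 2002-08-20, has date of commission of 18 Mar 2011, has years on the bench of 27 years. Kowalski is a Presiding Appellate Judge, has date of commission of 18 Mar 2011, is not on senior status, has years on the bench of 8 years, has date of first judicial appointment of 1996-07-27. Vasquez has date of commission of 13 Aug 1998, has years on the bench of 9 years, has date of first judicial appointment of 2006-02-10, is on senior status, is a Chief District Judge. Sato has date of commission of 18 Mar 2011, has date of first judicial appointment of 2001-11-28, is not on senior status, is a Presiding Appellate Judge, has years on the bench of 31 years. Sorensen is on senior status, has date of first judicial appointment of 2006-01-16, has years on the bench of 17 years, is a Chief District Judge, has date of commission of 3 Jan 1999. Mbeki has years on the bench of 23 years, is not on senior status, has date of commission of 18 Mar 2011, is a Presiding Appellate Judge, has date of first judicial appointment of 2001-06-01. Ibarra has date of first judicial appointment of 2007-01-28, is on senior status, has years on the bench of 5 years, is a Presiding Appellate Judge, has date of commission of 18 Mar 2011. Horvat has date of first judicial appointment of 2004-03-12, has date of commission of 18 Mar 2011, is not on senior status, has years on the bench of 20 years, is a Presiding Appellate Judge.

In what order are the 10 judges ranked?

Ibarra, Johansson, Horvat, Greco, Sato, Mbeki, Kowalski, Sorensen, Ruiz, Vasquez

By office: Ibarra, Johansson, Horvat, Greco, Sato, Mbeki and Kowalski (Presiding Appellate Judge); then Sorensen, Ruiz and Vasquez (Chief District Judge).
Ibarra, Johansson, Horvat, Greco, Sato, Mbeki and Kowalski all have date of commission 18 Mar 2011, so the next rule applies.
Among Ibarra, Johansson, Horvat, Greco, Sato, Mbeki and Kowalski, on senior status before not on senior status: Ibarra (on senior status) before Johansson, Horvat, Greco, Sato, Mbeki and Kowalski (not on senior status).
Among Johansson, Horvat, Greco, Sato, Mbeki and Kowalski, by date of first judicial appointment (later first): Johansson (2005-03-05) before Horvat (2004-03-12) before Greco (2002-08-20) before Sato (2001-11-28) before Mbeki (2001-06-01) before Kowalski (1996-07-27).
Among Sorensen, Ruiz and Vasquez, by date of commission (later first): Sorensen and Ruiz (3 Jan 1999) before Vasquez (13 Aug 1998).
Sorensen and Ruiz are each on senior status, so the next rule applies.
Among Sorensen and Ruiz, by date of first judicial appointment (later first): Sorensen (2006-01-16) before Ruiz (2005-10-09).
Full order: Ibarra, Johansson, Horvat, Greco, Sato, Mbeki, Kowalski, Sorensen, Ruiz, Vasquez.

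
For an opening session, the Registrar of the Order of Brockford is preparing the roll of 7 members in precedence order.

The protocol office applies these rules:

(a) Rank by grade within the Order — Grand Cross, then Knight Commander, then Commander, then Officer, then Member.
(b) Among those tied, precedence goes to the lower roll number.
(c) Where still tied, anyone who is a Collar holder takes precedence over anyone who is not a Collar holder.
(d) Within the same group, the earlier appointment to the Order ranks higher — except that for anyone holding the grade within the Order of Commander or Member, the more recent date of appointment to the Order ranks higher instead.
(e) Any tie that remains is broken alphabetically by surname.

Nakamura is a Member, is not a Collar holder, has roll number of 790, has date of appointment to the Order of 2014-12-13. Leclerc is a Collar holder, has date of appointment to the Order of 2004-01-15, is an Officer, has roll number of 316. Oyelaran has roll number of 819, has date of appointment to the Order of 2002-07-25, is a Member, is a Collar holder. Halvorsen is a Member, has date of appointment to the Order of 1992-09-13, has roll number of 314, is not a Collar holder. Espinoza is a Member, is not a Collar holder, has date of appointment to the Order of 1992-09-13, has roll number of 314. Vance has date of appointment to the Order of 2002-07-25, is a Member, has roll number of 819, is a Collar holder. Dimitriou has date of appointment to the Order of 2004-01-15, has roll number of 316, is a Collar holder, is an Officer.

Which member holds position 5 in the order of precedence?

By grade within the Order: Dimitriou and Leclerc (Officer); then Espinoza, Halvorsen, Nakamura, Oyelaran and Vance (Member).
Dimitriou and Leclerc both have roll number 316, so the next rule applies.
Dimitriou and Leclerc are each a Collar holder, so the next rule applies.
Dimitriou and Leclerc both have date of appointment to the Order 2004-01-15, so the next rule applies.
Among Dimitriou and Leclerc, alphabetically by surname: Dimitriou before Leclerc.
Among Espinoza, Halvorsen, Nakamura, Oyelaran and Vance, by roll number (lower first): Espinoza and Halvorsen (314) before Nakamura (790) before Oyelaran and Vance (819).
Espinoza and Halvorsen are each not a Collar holder, so the next rule applies.
Espinoza and Halvorsen both have date of appointment to the Order 1992-09-13, so the next rule applies.
Among Espinoza and Halvorsen, alphabetically by surname: Espinoza before Halvorsen.
Oyelaran and Vance are each a Collar holder, so the next rule applies.
Oyelaran and Vance both have date of appointment to the Order 2002-07-25, so the next rule applies.
Among Oyelaran and Vance, alphabetically by surname: Oyelaran before Vance.
Order: Dimitriou, Leclerc, Espinoza, Halvorsen, Nakamura, Oyelaran, Vance.

Nakamura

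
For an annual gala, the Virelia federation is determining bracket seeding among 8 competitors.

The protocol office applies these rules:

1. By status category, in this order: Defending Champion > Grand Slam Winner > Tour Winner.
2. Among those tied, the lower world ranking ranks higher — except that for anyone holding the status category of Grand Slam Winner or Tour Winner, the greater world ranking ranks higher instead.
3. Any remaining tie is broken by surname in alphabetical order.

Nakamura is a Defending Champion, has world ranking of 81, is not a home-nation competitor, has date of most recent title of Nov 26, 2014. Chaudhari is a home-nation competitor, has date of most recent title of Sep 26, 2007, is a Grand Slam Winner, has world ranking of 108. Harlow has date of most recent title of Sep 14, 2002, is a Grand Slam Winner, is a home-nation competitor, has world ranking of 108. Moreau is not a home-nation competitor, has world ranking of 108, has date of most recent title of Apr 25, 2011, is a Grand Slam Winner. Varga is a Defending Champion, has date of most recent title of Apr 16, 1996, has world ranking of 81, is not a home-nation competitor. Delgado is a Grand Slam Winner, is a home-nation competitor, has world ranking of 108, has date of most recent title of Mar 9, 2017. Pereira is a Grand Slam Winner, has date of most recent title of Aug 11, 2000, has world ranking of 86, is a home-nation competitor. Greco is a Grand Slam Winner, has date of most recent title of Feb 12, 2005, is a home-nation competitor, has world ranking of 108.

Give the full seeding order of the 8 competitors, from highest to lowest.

Nakamura, Varga, Chaudhari, Delgado, Greco, Harlow, Moreau, Pereira

By status category: Nakamura and Varga (Defending Champion); then Chaudhari, Delgado, Greco, Harlow, Moreau and Pereira (Grand Slam Winner).
Nakamura and Varga both have world ranking 81, so the next rule applies.
Among Nakamura and Varga, alphabetically by surname: Nakamura before Varga.
Among Chaudhari, Delgado, Greco, Harlow, Moreau and Pereira, by world ranking (higher first) (reversed rule for this group): Chaudhari, Delgado, Greco, Harlow and Moreau (108) before Pereira (86).
Among Chaudhari, Delgado, Greco, Harlow and Moreau, alphabetically by surname: Chaudhari before Delgado before Greco before Harlow before Moreau.
Full order: Nakamura, Varga, Chaudhari, Delgado, Greco, Harlow, Moreau, Pereira.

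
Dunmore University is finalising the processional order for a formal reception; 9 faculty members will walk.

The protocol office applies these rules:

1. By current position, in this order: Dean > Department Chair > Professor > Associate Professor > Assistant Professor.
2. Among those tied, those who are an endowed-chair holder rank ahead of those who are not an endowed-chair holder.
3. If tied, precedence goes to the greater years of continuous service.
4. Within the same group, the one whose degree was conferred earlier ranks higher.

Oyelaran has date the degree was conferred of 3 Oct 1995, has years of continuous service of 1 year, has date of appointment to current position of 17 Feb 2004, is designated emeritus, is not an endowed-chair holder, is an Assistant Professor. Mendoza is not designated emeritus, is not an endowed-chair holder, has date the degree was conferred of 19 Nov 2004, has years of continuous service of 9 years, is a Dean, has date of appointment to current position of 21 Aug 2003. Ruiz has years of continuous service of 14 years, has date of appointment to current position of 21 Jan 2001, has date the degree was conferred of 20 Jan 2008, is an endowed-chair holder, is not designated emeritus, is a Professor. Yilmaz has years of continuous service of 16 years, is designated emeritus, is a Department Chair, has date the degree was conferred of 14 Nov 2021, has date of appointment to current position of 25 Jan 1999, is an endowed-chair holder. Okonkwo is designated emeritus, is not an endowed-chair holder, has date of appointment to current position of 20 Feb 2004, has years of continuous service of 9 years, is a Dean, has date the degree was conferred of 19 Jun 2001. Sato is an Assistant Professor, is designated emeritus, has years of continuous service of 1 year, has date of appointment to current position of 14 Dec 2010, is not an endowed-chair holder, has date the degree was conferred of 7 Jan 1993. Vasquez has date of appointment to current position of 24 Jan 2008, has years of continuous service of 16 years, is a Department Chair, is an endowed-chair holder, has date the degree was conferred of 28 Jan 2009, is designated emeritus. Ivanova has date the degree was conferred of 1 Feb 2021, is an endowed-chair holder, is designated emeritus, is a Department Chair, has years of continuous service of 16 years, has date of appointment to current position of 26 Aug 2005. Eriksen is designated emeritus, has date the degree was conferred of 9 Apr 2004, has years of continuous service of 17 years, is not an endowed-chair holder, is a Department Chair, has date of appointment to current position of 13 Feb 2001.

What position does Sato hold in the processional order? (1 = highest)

By current position: Okonkwo and Mendoza (Dean); then Vasquez, Ivanova, Yilmaz and Eriksen (Department Chair); then Ruiz (Professor); then Sato and Oyelaran (Assistant Professor).
Okonkwo and Mendoza are each not an endowed-chair holder, so the next rule applies.
Okonkwo and Mendoza both have years of continuous service 9 years, so the next rule applies.
Among Okonkwo and Mendoza, by date the degree was conferred (earlier first): Okonkwo (19 Jun 2001) before Mendoza (19 Nov 2004).
Among Vasquez, Ivanova, Yilmaz and Eriksen, an endowed-chair holder before not an endowed-chair holder: Vasquez, Ivanova and Yilmaz (an endowed-chair holder) before Eriksen (not an endowed-chair holder).
Vasquez, Ivanova and Yilmaz all have years of continuous service 16 years, so the next rule applies.
Among Vasquez, Ivanova and Yilmaz, by date the degree was conferred (earlier first): Vasquez (28 Jan 2009) before Ivanova (1 Feb 2021) before Yilmaz (14 Nov 2021).
Sato and Oyelaran are each not an endowed-chair holder, so the next rule applies.
Sato and Oyelaran both have years of continuous service 1 year, so the next rule applies.
Among Sato and Oyelaran, by date the degree was conferred (earlier first): Sato (7 Jan 1993) before Oyelaran (3 Oct 1995).
Order: Okonkwo, Mendoza, Vasquez, Ivanova, Yilmaz, Eriksen, Ruiz, Sato, Oyelaran. So position 8.

8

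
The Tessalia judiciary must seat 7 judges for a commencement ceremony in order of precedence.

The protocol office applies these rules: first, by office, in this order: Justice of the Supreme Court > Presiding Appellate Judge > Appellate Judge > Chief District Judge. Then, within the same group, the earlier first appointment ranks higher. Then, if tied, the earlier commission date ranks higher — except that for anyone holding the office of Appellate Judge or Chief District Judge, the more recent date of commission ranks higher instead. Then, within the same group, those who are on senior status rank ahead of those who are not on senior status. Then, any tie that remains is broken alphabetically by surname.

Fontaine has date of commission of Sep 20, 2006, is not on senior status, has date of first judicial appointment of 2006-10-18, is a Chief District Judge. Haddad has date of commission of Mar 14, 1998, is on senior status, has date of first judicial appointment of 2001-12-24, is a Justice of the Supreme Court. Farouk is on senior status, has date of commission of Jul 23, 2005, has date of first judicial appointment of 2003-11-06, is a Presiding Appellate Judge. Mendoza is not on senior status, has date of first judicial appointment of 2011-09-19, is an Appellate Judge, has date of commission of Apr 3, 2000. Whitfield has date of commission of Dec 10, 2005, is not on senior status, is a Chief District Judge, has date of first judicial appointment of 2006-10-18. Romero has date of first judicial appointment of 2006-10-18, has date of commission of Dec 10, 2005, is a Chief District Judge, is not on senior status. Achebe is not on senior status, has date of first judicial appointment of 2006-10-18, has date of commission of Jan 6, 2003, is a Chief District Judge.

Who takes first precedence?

Haddad

By office: Haddad (Justice of the Supreme Court); then Farouk (Presiding Appellate Judge); then Mendoza (Appellate Judge); then Fontaine, Romero, Whitfield and Achebe (Chief District Judge).
Fontaine, Romero, Whitfield and Achebe all have date of first judicial appointment 2006-10-18, so the next rule applies.
Among Fontaine, Romero, Whitfield and Achebe, by date of commission (later first) (reversed rule for this group): Fontaine (Sep 20, 2006) before Romero and Whitfield (Dec 10, 2005) before Achebe (Jan 6, 2003).
Romero and Whitfield are each not on senior status, so the next rule applies.
Among Romero and Whitfield, alphabetically by surname: Romero before Whitfield.
Order: Haddad, Farouk, Mendoza, Fontaine, Romero, Whitfield, Achebe.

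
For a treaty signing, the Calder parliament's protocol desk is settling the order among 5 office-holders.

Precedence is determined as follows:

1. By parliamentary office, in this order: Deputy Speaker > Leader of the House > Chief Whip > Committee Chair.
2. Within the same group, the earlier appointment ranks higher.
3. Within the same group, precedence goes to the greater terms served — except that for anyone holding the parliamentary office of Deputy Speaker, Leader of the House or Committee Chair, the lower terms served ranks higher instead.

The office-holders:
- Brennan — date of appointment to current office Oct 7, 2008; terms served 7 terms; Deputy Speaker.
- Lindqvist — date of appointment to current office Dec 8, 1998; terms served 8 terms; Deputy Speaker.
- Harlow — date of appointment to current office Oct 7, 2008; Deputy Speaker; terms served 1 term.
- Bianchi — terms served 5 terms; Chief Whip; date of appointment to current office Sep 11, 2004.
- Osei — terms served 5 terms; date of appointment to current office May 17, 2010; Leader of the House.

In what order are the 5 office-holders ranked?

By parliamentary office: Lindqvist, Harlow and Brennan (Deputy Speaker); then Osei (Leader of the House); then Bianchi (Chief Whip).
Among Lindqvist, Harlow and Brennan, by date of appointment to current office (earlier first): Lindqvist (Dec 8, 1998) before Harlow and Brennan (Oct 7, 2008).
Among Harlow and Brennan, by terms served (lower first) (reversed rule for this group): Harlow (1 term) before Brennan (7 terms).
Full order: Lindqvist, Harlow, Brennan, Osei, Bianchi.

Lindqvist, Harlow, Brennan, Osei, Bianchi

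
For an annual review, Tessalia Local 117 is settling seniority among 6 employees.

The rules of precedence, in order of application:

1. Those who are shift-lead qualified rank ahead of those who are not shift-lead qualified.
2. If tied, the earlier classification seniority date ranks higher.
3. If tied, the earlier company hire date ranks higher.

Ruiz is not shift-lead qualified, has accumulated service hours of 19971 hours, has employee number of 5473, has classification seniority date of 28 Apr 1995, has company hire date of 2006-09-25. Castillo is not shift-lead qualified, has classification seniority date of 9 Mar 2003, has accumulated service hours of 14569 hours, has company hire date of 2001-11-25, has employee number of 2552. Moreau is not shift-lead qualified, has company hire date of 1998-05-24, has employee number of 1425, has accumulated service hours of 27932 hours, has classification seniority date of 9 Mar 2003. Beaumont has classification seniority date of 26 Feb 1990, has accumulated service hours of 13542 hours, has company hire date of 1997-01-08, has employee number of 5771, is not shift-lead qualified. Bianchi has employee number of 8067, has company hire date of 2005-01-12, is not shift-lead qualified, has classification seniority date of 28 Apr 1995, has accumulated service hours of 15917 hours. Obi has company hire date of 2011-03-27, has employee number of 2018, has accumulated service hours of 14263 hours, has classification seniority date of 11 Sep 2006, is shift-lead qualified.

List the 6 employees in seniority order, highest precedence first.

By the first rule: Obi (shift-lead qualified); then Beaumont, Bianchi, Ruiz, Moreau and Castillo (each not shift-lead qualified).
Among Beaumont, Bianchi, Ruiz, Moreau and Castillo, by classification seniority date (earlier first): Beaumont (26 Feb 1990) before Bianchi and Ruiz (28 Apr 1995) before Moreau and Castillo (9 Mar 2003).
Among Bianchi and Ruiz, by company hire date (earlier first): Bianchi (2005-01-12) before Ruiz (2006-09-25).
Among Moreau and Castillo, by company hire date (earlier first): Moreau (1998-05-24) before Castillo (2001-11-25).
Full order: Obi, Beaumont, Bianchi, Ruiz, Moreau, Castillo.

Obi, Beaumont, Bianchi, Ruiz, Moreau, Castillo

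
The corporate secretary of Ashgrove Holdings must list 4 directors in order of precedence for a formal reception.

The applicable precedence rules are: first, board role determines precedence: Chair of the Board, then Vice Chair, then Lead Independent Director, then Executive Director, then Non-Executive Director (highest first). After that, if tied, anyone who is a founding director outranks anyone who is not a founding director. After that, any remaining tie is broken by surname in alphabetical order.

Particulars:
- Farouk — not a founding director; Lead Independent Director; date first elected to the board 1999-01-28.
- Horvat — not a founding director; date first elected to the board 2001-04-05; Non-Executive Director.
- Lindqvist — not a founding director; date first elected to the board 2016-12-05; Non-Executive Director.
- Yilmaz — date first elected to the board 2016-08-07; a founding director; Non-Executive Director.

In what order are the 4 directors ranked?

By board role: Farouk (Lead Independent Director); then Yilmaz, Horvat and Lindqvist (Non-Executive Director).
Among Yilmaz, Horvat and Lindqvist, a founding director before not a founding director: Yilmaz (a founding director) before Horvat and Lindqvist (not a founding director).
Among Horvat and Lindqvist, alphabetically by surname: Horvat before Lindqvist.
Full order: Farouk, Yilmaz, Horvat, Lindqvist.

Farouk, Yilmaz, Horvat, Lindqvist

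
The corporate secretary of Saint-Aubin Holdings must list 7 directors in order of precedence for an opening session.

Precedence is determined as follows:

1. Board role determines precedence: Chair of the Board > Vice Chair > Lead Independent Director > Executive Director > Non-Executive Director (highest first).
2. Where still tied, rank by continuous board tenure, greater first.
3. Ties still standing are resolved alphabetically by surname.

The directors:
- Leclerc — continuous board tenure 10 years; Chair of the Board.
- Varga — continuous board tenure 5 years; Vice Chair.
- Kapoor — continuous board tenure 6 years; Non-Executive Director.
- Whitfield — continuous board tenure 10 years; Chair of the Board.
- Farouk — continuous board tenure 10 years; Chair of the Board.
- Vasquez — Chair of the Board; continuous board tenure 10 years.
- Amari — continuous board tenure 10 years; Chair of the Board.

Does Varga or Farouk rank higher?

Farouk

By board role: Amari, Farouk, Leclerc, Vasquez and Whitfield (Chair of the Board); then Varga (Vice Chair); then Kapoor (Non-Executive Director).
Amari, Farouk, Leclerc, Vasquez and Whitfield all have continuous board tenure 10 years, so the next rule applies.
Among Amari, Farouk, Leclerc, Vasquez and Whitfield, alphabetically by surname: Amari before Farouk before Leclerc before Vasquez before Whitfield.
So Farouk takes precedence.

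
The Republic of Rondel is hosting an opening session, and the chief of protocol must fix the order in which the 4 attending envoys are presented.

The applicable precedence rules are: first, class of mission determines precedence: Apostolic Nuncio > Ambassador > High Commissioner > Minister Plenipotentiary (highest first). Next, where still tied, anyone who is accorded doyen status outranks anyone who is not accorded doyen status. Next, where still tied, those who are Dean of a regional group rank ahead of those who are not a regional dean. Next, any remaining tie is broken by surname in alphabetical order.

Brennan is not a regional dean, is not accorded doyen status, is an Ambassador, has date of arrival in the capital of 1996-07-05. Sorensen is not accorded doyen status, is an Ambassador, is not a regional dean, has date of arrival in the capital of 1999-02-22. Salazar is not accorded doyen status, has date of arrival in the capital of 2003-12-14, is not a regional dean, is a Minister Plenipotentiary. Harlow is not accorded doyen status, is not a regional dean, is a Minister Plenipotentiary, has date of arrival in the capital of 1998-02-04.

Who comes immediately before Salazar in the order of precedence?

Harlow

By class of mission: Brennan and Sorensen (Ambassador); then Harlow and Salazar (Minister Plenipotentiary).
Brennan and Sorensen are each not accorded doyen status, so the next rule applies.
Brennan and Sorensen are each not a regional dean, so the next rule applies.
Among Brennan and Sorensen, alphabetically by surname: Brennan before Sorensen.
Harlow and Salazar are each not accorded doyen status, so the next rule applies.
Harlow and Salazar are each not a regional dean, so the next rule applies.
Among Harlow and Salazar, alphabetically by surname: Harlow before Salazar.
Order: Brennan, Sorensen, Harlow, Salazar.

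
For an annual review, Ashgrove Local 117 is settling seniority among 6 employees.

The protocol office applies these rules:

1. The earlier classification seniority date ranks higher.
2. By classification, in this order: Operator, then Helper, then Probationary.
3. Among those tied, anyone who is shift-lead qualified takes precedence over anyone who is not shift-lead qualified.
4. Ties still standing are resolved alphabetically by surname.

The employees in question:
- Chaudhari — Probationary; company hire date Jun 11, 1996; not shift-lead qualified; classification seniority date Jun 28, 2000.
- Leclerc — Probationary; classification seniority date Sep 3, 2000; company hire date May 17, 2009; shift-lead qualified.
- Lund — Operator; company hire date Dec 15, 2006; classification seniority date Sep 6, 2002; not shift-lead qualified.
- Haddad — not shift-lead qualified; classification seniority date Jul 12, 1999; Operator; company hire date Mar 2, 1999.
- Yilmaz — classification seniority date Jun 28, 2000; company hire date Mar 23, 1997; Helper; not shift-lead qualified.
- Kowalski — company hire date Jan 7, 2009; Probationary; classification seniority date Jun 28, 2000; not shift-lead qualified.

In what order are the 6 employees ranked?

By classification seniority date (earlier first): Haddad (Jul 12, 1999); then Yilmaz, Chaudhari and Kowalski (each Jun 28, 2000); then Leclerc (Sep 3, 2000); then Lund (Sep 6, 2002).
Among Yilmaz, Chaudhari and Kowalski, by classification: Yilmaz (Helper) before Chaudhari and Kowalski (Probationary).
Chaudhari and Kowalski are each not shift-lead qualified, so the next rule applies.
Among Chaudhari and Kowalski, alphabetically by surname: Chaudhari before Kowalski.
Full order: Haddad, Yilmaz, Chaudhari, Kowalski, Leclerc, Lund.

Haddad, Yilmaz, Chaudhari, Kowalski, Leclerc, Lund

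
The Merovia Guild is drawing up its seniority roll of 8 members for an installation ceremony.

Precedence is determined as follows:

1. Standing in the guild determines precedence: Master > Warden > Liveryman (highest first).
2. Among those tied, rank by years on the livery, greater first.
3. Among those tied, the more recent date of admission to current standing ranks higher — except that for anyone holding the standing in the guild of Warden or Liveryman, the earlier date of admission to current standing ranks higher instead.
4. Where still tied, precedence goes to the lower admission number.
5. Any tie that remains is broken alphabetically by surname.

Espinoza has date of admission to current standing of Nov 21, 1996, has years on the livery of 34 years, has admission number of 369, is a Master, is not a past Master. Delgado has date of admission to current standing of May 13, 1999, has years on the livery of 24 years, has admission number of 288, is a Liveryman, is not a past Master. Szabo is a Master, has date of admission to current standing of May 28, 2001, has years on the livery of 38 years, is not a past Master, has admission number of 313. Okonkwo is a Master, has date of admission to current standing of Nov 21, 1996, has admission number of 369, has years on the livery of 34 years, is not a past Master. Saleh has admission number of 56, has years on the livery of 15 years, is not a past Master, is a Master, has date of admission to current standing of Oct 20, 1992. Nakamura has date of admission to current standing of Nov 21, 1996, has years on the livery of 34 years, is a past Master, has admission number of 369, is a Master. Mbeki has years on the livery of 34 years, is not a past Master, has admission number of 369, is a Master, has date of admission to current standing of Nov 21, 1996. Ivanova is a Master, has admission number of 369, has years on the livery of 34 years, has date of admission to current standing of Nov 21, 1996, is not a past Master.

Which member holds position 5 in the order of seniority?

By standing in the guild: Szabo, Espinoza, Ivanova, Mbeki, Nakamura, Okonkwo and Saleh (Master); then Delgado (Liveryman).
Among Szabo, Espinoza, Ivanova, Mbeki, Nakamura, Okonkwo and Saleh, by years on the livery (higher first): Szabo (38 years) before Espinoza, Ivanova, Mbeki, Nakamura and Okonkwo (34 years) before Saleh (15 years).
Espinoza, Ivanova, Mbeki, Nakamura and Okonkwo all have date of admission to current standing Nov 21, 1996, so the next rule applies.
Espinoza, Ivanova, Mbeki, Nakamura and Okonkwo all have admission number 369, so the next rule applies.
Among Espinoza, Ivanova, Mbeki, Nakamura and Okonkwo, alphabetically by surname: Espinoza before Ivanova before Mbeki before Nakamura before Okonkwo.
Order: Szabo, Espinoza, Ivanova, Mbeki, Nakamura, Okonkwo, Saleh, Delgado.

Nakamura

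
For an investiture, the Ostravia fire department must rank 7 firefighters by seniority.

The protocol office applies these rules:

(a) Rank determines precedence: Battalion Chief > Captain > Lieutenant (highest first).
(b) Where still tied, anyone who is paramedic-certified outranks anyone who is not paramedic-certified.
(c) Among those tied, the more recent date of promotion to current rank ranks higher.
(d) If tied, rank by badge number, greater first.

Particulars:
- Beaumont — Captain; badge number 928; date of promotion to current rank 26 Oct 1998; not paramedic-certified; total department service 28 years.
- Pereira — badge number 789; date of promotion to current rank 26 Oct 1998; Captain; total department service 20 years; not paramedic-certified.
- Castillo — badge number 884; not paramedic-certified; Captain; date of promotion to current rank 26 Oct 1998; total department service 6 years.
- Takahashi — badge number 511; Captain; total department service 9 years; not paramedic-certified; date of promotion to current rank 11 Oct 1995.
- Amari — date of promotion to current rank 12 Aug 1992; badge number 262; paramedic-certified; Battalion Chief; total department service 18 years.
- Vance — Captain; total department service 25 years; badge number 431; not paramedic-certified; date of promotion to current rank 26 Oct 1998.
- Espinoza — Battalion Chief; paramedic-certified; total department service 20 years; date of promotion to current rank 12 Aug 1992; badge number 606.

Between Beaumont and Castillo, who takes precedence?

Beaumont

By rank: Espinoza and Amari (Battalion Chief); then Beaumont, Castillo, Pereira, Vance and Takahashi (Captain).
Espinoza and Amari are each paramedic-certified, so the next rule applies.
Espinoza and Amari both have date of promotion to current rank 12 Aug 1992, so the next rule applies.
Among Espinoza and Amari, by badge number (higher first): Espinoza (606) before Amari (262).
Beaumont, Castillo, Pereira, Vance and Takahashi are each not paramedic-certified, so the next rule applies.
Among Beaumont, Castillo, Pereira, Vance and Takahashi, by date of promotion to current rank (later first): Beaumont, Castillo, Pereira and Vance (26 Oct 1998) before Takahashi (11 Oct 1995).
Among Beaumont, Castillo, Pereira and Vance, by badge number (higher first): Beaumont (928) before Castillo (884) before Pereira (789) before Vance (431).
So Beaumont takes precedence.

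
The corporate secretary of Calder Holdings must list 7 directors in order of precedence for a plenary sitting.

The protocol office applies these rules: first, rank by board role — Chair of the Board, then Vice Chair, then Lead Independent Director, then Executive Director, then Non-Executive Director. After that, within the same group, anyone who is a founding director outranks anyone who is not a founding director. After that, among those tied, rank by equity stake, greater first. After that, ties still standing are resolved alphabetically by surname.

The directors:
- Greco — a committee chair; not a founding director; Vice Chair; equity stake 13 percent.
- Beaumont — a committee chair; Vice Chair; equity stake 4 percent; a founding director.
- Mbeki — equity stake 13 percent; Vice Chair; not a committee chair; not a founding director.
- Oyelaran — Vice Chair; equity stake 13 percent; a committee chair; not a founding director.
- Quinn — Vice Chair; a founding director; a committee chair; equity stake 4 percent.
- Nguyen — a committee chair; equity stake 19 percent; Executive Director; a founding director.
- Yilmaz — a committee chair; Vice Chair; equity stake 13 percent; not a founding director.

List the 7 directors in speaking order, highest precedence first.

Beaumont, Quinn, Greco, Mbeki, Oyelaran, Yilmaz, Nguyen

By board role: Beaumont, Quinn, Greco, Mbeki, Oyelaran and Yilmaz (Vice Chair); then Nguyen (Executive Director).
Among Beaumont, Quinn, Greco, Mbeki, Oyelaran and Yilmaz, a founding director before not a founding director: Beaumont and Quinn (a founding director) before Greco, Mbeki, Oyelaran and Yilmaz (not a founding director).
Beaumont and Quinn both have equity stake 4 percent, so the next rule applies.
Among Beaumont and Quinn, alphabetically by surname: Beaumont before Quinn.
Greco, Mbeki, Oyelaran and Yilmaz all have equity stake 13 percent, so the next rule applies.
Among Greco, Mbeki, Oyelaran and Yilmaz, alphabetically by surname: Greco before Mbeki before Oyelaran before Yilmaz.
Full order: Beaumont, Quinn, Greco, Mbeki, Oyelaran, Yilmaz, Nguyen.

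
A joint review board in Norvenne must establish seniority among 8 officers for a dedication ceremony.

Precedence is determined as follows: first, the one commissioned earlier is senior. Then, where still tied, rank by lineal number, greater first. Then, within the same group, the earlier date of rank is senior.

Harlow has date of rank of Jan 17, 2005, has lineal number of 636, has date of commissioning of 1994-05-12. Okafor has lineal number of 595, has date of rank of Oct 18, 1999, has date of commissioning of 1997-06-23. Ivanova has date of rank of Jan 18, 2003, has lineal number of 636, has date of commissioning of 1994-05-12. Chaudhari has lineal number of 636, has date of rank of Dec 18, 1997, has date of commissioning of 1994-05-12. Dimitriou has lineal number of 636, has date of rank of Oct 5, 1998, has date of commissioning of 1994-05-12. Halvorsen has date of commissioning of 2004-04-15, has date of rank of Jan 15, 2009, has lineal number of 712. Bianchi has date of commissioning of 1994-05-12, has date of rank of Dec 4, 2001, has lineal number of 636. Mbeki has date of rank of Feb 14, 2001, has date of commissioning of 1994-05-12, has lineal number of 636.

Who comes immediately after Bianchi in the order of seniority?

Ivanova

By date of commissioning (earlier first): Chaudhari, Dimitriou, Mbeki, Bianchi, Ivanova and Harlow (each 1994-05-12); then Okafor (1997-06-23); then Halvorsen (2004-04-15).
Chaudhari, Dimitriou, Mbeki, Bianchi, Ivanova and Harlow all have lineal number 636, so the next rule applies.
Among Chaudhari, Dimitriou, Mbeki, Bianchi, Ivanova and Harlow, by date of rank (earlier first): Chaudhari (Dec 18, 1997) before Dimitriou (Oct 5, 1998) before Mbeki (Feb 14, 2001) before Bianchi (Dec 4, 2001) before Ivanova (Jan 18, 2003) before Harlow (Jan 17, 2005).
Order: Chaudhari, Dimitriou, Mbeki, Bianchi, Ivanova, Harlow, Okafor, Halvorsen.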